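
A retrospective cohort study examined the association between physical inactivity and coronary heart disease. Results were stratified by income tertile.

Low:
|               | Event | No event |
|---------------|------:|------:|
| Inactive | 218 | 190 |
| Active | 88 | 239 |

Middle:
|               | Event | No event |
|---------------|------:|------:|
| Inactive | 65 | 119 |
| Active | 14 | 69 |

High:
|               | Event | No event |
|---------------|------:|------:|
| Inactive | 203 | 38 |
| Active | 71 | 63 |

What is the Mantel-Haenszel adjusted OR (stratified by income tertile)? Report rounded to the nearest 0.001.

OR_MH = Σ(aᵢdᵢ/nᵢ) / Σ(bᵢcᵢ/nᵢ), where nᵢ is the stratum total.
Stratum 1 (Low): n = 735; a·d/n = 218·239/735 = 70.8871; b·c/n = 190·88/735 = 22.7483
Stratum 2 (Middle): n = 267; a·d/n = 65·69/267 = 16.7978; b·c/n = 119·14/267 = 6.2397
Stratum 3 (High): n = 375; a·d/n = 203·63/375 = 34.1040; b·c/n = 38·71/375 = 7.1947
OR_MH = (70.8871 + 16.7978 + 34.1040) / (22.7483 + 6.2397 + 7.1947) = 121.7888 / 36.1827 = 3.36594

3.366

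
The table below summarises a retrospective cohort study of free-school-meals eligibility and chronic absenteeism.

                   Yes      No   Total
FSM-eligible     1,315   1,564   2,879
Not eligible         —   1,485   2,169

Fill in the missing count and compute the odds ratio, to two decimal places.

The missing cell is in the unexposed row: 2169 − 1485 = 684.
So a = 1315, b = 1564, c = 684, d = 1485.
OR = (a·d)/(b·c) = (1315 × 1485) / (1564 × 684) = 1952775 / 1069776 = 1.82541

1.83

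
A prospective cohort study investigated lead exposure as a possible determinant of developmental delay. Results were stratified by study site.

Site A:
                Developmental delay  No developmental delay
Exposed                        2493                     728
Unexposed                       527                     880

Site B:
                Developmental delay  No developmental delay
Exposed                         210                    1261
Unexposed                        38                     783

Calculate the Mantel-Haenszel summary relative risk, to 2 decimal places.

2.13

RR_MH = Σ(aᵢ·n₀ᵢ/nᵢ) / Σ(cᵢ·n₁ᵢ/nᵢ), with n₁ᵢ = aᵢ+bᵢ (exposed), n₀ᵢ = cᵢ+dᵢ (unexposed), nᵢ = n₁ᵢ+n₀ᵢ.
Stratum 1 (Site A): n₁ = 3221, n₀ = 1407, n = 4628; a·n₀/n = 2493·1407/4628 = 757.9194; c·n₁/n = 527·3221/4628 = 366.7820
Stratum 2 (Site B): n₁ = 1471, n₀ = 821, n = 2292; a·n₀/n = 210·821/2292 = 75.2225; c·n₁/n = 38·1471/2292 = 24.3883
RR_MH = (757.9194 + 75.2225) / (366.7820 + 24.3883) = 833.1419 / 391.1703 = 2.12987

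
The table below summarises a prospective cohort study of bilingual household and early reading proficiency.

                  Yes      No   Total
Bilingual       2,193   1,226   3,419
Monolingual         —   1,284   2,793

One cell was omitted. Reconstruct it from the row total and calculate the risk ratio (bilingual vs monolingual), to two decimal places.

1.19

The missing cell is in the unexposed row: 2793 − 1284 = 1509.
So a = 2193, b = 1226, c = 1509, d = 1284.
RR = [a/(a+b)] / [c/(c+d)] = (2193/3419) / (1509/2793) = 0.64142/0.54028 = 1.18719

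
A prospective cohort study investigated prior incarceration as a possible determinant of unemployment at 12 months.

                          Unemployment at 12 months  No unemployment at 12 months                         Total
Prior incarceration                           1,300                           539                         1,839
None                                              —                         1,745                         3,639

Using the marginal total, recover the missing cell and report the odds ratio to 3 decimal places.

2.222

The missing cell is in the unexposed row: 3639 − 1745 = 1894.
So a = 1300, b = 539, c = 1894, d = 1745.
OR = (a·d)/(b·c) = (1300 × 1745) / (539 × 1894) = 2268500 / 1020866 = 2.22213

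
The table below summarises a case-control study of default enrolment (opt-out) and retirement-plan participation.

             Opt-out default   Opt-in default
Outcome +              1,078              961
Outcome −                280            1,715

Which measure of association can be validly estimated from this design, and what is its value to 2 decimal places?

Reading the table with exposure as columns: a = 1078 (Opt-out default, case), b = 280 (Opt-out default, non-case), c = 961 (Opt-in default, case), d = 1715.
This is a case-control study: participants were sampled on outcome status, so risks in the source population cannot be estimated directly — relative risk is not valid here. The odds ratio is the appropriate measure.
OR = (a·d)/(b·c) = (1078 × 1715) / (280 × 961) = 1848770 / 269080 = 6.87071

6.87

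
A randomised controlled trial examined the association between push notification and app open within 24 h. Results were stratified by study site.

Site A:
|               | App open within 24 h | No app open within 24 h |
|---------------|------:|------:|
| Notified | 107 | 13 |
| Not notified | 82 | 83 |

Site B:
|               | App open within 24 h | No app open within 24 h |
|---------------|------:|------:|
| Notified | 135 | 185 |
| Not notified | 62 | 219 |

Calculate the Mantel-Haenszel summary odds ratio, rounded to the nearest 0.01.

OR_MH = Σ(aᵢdᵢ/nᵢ) / Σ(bᵢcᵢ/nᵢ), where nᵢ is the stratum total.
Stratum 1 (Site A): n = 285; a·d/n = 107·83/285 = 31.1614; b·c/n = 13·82/285 = 3.7404
Stratum 2 (Site B): n = 601; a·d/n = 135·219/601 = 49.1930; b·c/n = 185·62/601 = 19.0849
OR_MH = (31.1614 + 49.1930) / (3.7404 + 19.0849) = 80.3544 / 22.8252 = 3.52042

3.52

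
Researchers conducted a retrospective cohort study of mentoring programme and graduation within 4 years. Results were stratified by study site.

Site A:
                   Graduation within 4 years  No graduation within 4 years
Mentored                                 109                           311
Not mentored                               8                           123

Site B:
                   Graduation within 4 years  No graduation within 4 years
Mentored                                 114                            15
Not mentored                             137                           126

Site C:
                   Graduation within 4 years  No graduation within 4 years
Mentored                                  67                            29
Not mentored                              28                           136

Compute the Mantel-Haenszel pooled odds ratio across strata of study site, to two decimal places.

7.45

OR_MH = Σ(aᵢdᵢ/nᵢ) / Σ(bᵢcᵢ/nᵢ), where nᵢ is the stratum total.
Stratum 1 (Site A): n = 551; a·d/n = 109·123/551 = 24.3321; b·c/n = 311·8/551 = 4.5154
Stratum 2 (Site B): n = 392; a·d/n = 114·126/392 = 36.6429; b·c/n = 15·137/392 = 5.2423
Stratum 3 (Site C): n = 260; a·d/n = 67·136/260 = 35.0462; b·c/n = 29·28/260 = 3.1231
OR_MH = (24.3321 + 36.6429 + 35.0462) / (4.5154 + 5.2423 + 3.1231) = 96.0211 / 12.8809 = 7.45456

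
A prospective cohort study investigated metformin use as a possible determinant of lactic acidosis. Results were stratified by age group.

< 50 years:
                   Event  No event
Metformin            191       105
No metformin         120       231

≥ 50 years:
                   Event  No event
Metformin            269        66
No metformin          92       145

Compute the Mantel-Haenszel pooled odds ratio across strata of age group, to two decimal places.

4.53

OR_MH = Σ(aᵢdᵢ/nᵢ) / Σ(bᵢcᵢ/nᵢ), where nᵢ is the stratum total.
Stratum 1 (< 50 years): n = 647; a·d/n = 191·231/647 = 68.1932; b·c/n = 105·120/647 = 19.4745
Stratum 2 (≥ 50 years): n = 572; a·d/n = 269·145/572 = 68.1906; b·c/n = 66·92/572 = 10.6154
OR_MH = (68.1932 + 68.1906) / (19.4745 + 10.6154) = 136.3838 / 30.0899 = 4.53255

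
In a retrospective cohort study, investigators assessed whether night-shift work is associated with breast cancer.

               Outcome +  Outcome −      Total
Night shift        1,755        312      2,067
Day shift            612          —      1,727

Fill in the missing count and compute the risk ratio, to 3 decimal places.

The missing cell is in the unexposed row: 1727 − 612 = 1115.
So a = 1755, b = 312, c = 612, d = 1115.
RR = [a/(a+b)] / [c/(c+d)] = (1755/2067) / (612/1727) = 0.84906/0.35437 = 2.39595

2.396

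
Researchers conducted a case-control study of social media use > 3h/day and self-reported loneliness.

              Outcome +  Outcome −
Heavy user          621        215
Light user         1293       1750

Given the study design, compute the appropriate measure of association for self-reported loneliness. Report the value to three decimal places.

Cells: a = 621, b = 215, c = 1293, d = 1750.
This is a case-control study: participants were sampled on outcome status, so risks in the source population cannot be estimated directly — relative risk is not valid here. The odds ratio is the appropriate measure.
OR = (a·d)/(b·c) = (621 × 1750) / (215 × 1293) = 1086750 / 277995 = 3.90924

3.909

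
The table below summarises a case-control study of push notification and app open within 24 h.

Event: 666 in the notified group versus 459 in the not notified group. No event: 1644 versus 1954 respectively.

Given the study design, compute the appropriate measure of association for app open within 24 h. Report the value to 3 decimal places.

From the description: a = 666, b = 1644, c = 459, d = 1954.
This is a case-control study: participants were sampled on outcome status, so risks in the source population cannot be estimated directly — relative risk is not valid here. The odds ratio is the appropriate measure.
OR = (a·d)/(b·c) = (666 × 1954) / (1644 × 459) = 1301364 / 754596 = 1.72458

1.725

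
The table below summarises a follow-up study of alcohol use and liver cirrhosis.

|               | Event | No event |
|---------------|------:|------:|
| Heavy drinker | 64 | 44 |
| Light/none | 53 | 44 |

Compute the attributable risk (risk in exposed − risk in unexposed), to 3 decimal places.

Cells: a = 64, b = 44, c = 53, d = 44.
Risk in exposed = 64/108 = 0.592593; risk in unexposed = 53/97 = 0.546392.
Risk difference = 0.592593 − 0.546392 = 0.046201

0.046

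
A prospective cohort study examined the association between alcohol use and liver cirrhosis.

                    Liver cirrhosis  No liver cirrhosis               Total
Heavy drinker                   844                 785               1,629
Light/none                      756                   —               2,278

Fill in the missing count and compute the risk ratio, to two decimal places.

1.56

The missing cell is in the unexposed row: 2278 − 756 = 1522.
So a = 844, b = 785, c = 756, d = 1522.
RR = [a/(a+b)] / [c/(c+d)] = (844/1629) / (756/2278) = 0.51811/0.33187 = 1.56118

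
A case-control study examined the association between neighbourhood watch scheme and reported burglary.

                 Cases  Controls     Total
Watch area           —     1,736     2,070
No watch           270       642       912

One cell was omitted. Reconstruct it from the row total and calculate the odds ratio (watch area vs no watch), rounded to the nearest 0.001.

The missing cell is in the exposed row: 2070 − 1736 = 334.
So a = 334, b = 1736, c = 270, d = 642.
OR = (a·d)/(b·c) = (334 × 642) / (1736 × 270) = 214428 / 468720 = 0.45748

0.457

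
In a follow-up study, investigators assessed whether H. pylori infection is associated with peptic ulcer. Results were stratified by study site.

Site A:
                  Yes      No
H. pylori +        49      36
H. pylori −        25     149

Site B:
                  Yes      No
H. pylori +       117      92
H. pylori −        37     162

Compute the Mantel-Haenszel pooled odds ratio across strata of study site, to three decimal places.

OR_MH = Σ(aᵢdᵢ/nᵢ) / Σ(bᵢcᵢ/nᵢ), where nᵢ is the stratum total.
Stratum 1 (Site A): n = 259; a·d/n = 49·149/259 = 28.1892; b·c/n = 36·25/259 = 3.4749
Stratum 2 (Site B): n = 408; a·d/n = 117·162/408 = 46.4559; b·c/n = 92·37/408 = 8.3431
OR_MH = (28.1892 + 46.4559) / (3.4749 + 8.3431) = 74.6451 / 11.8180 = 6.31620

6.316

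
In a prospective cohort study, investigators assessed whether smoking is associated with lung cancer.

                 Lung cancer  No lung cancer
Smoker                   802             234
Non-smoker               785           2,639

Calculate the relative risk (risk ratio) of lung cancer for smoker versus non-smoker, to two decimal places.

Cells: a = 802, b = 234, c = 785, d = 2639.
Risk in exposed = 802/1036 = 0.77413; risk in unexposed = 785/3424 = 0.22926.
RR = 0.77413 / 0.22926 = 3.37659
The risk among the exposed is 3.38 times that among the unexposed.

3.38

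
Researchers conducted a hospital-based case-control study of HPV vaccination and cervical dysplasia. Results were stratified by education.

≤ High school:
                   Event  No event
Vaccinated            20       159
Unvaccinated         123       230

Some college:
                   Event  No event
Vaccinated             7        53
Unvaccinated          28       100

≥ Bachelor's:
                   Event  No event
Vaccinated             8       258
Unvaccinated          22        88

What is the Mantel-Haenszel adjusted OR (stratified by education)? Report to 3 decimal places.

OR_MH = Σ(aᵢdᵢ/nᵢ) / Σ(bᵢcᵢ/nᵢ), where nᵢ is the stratum total.
Stratum 1 (≤ High school): n = 532; a·d/n = 20·230/532 = 8.6466; b·c/n = 159·123/532 = 36.7613
Stratum 2 (Some college): n = 188; a·d/n = 7·100/188 = 3.7234; b·c/n = 53·28/188 = 7.8936
Stratum 3 (≥ Bachelor's): n = 376; a·d/n = 8·88/376 = 1.8723; b·c/n = 258·22/376 = 15.0957
OR_MH = (8.6466 + 3.7234 + 1.8723) / (36.7613 + 7.8936 + 15.0957) = 14.2424 / 59.7506 = 0.23836

0.238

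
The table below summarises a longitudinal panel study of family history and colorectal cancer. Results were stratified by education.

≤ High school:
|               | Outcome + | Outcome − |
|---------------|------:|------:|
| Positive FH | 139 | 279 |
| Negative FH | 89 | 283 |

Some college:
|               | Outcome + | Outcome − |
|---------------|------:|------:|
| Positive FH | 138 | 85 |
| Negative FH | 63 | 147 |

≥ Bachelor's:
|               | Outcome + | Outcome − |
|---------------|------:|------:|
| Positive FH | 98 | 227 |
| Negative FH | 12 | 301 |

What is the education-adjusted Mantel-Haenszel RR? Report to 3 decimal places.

RR_MH = Σ(aᵢ·n₀ᵢ/nᵢ) / Σ(cᵢ·n₁ᵢ/nᵢ), with n₁ᵢ = aᵢ+bᵢ (exposed), n₀ᵢ = cᵢ+dᵢ (unexposed), nᵢ = n₁ᵢ+n₀ᵢ.
Stratum 1 (≤ High school): n₁ = 418, n₀ = 372, n = 790; a·n₀/n = 139·372/790 = 65.4532; c·n₁/n = 89·418/790 = 47.0911
Stratum 2 (Some college): n₁ = 223, n₀ = 210, n = 433; a·n₀/n = 138·210/433 = 66.9284; c·n₁/n = 63·223/433 = 32.4457
Stratum 3 (≥ Bachelor's): n₁ = 325, n₀ = 313, n = 638; a·n₀/n = 98·313/638 = 48.0784; c·n₁/n = 12·325/638 = 6.1129
RR_MH = (65.4532 + 66.9284 + 48.0784) / (47.0911 + 32.4457 + 6.1129) = 180.4599 / 85.6497 = 2.10695

2.107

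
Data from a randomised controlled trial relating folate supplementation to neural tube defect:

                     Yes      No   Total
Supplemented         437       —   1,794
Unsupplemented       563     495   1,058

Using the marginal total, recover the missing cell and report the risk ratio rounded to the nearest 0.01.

0.46

The missing cell is in the exposed row: 1794 − 437 = 1357.
So a = 437, b = 1357, c = 563, d = 495.
RR = [a/(a+b)] / [c/(c+d)] = (437/1794) / (563/1058) = 0.24359/0.53214 = 0.45776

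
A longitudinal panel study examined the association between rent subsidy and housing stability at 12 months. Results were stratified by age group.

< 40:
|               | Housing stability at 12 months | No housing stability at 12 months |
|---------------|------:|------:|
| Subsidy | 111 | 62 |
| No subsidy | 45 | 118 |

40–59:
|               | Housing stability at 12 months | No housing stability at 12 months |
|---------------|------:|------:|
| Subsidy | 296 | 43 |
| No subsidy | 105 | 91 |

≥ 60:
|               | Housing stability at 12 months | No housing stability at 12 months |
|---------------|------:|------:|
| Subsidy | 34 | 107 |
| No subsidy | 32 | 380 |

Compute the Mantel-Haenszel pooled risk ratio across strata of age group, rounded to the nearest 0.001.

RR_MH = Σ(aᵢ·n₀ᵢ/nᵢ) / Σ(cᵢ·n₁ᵢ/nᵢ), with n₁ᵢ = aᵢ+bᵢ (exposed), n₀ᵢ = cᵢ+dᵢ (unexposed), nᵢ = n₁ᵢ+n₀ᵢ.
Stratum 1 (< 40): n₁ = 173, n₀ = 163, n = 336; a·n₀/n = 111·163/336 = 53.8482; c·n₁/n = 45·173/336 = 23.1696
Stratum 2 (40–59): n₁ = 339, n₀ = 196, n = 535; a·n₀/n = 296·196/535 = 108.4411; c·n₁/n = 105·339/535 = 66.5327
Stratum 3 (≥ 60): n₁ = 141, n₀ = 412, n = 553; a·n₀/n = 34·412/553 = 25.3309; c·n₁/n = 32·141/553 = 8.1591
RR_MH = (53.8482 + 108.4411 + 25.3309) / (23.1696 + 66.5327 + 8.1591) = 187.6203 / 97.8615 = 1.91720

1.917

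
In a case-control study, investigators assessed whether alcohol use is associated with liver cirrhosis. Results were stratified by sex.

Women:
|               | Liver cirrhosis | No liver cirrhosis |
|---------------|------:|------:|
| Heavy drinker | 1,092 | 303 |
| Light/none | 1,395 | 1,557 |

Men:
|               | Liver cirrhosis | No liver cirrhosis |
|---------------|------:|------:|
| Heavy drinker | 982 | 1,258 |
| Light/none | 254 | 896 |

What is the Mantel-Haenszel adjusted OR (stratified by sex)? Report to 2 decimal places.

OR_MH = Σ(aᵢdᵢ/nᵢ) / Σ(bᵢcᵢ/nᵢ), where nᵢ is the stratum total.
Stratum 1 (Women): n = 4347; a·d/n = 1092·1557/4347 = 391.1304; b·c/n = 303·1395/4347 = 97.2360
Stratum 2 (Men): n = 3390; a·d/n = 982·896/3390 = 259.5493; b·c/n = 1258·254/3390 = 94.2572
OR_MH = (391.1304 + 259.5493) / (97.2360 + 94.2572) = 650.6797 / 191.4933 = 3.39792

3.40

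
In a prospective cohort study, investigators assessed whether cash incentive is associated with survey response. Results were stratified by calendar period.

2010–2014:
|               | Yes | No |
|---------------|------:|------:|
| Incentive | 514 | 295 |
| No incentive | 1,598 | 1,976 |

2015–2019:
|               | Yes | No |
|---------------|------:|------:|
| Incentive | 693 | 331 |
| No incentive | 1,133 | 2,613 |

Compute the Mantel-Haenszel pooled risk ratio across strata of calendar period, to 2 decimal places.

1.79

RR_MH = Σ(aᵢ·n₀ᵢ/nᵢ) / Σ(cᵢ·n₁ᵢ/nᵢ), with n₁ᵢ = aᵢ+bᵢ (exposed), n₀ᵢ = cᵢ+dᵢ (unexposed), nᵢ = n₁ᵢ+n₀ᵢ.
Stratum 1 (2010–2014): n₁ = 809, n₀ = 3574, n = 4383; a·n₀/n = 514·3574/4383 = 419.1275; c·n₁/n = 1598·809/4383 = 294.9537
Stratum 2 (2015–2019): n₁ = 1024, n₀ = 3746, n = 4770; a·n₀/n = 693·3746/4770 = 544.2302; c·n₁/n = 1133·1024/4770 = 243.2268
RR_MH = (419.1275 + 544.2302) / (294.9537 + 243.2268) = 963.3577 / 538.1805 = 1.79003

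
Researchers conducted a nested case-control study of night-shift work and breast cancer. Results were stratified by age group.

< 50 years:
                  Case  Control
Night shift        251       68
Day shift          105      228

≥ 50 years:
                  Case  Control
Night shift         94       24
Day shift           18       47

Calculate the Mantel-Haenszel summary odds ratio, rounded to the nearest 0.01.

8.41

OR_MH = Σ(aᵢdᵢ/nᵢ) / Σ(bᵢcᵢ/nᵢ), where nᵢ is the stratum total.
Stratum 1 (< 50 years): n = 652; a·d/n = 251·228/652 = 87.7730; b·c/n = 68·105/652 = 10.9509
Stratum 2 (≥ 50 years): n = 183; a·d/n = 94·47/183 = 24.1421; b·c/n = 24·18/183 = 2.3607
OR_MH = (87.7730 + 24.1421) / (10.9509 + 2.3607) = 111.9151 / 13.3116 = 8.40735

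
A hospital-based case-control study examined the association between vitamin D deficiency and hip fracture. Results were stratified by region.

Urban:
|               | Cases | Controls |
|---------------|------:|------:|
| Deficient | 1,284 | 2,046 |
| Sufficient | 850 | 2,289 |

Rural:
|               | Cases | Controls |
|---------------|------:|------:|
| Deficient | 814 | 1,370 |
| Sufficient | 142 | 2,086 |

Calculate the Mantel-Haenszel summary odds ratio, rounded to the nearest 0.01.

2.68

OR_MH = Σ(aᵢdᵢ/nᵢ) / Σ(bᵢcᵢ/nᵢ), where nᵢ is the stratum total.
Stratum 1 (Urban): n = 6469; a·d/n = 1284·2289/6469 = 454.3324; b·c/n = 2046·850/6469 = 268.8360
Stratum 2 (Rural): n = 4412; a·d/n = 814·2086/4412 = 384.8604; b·c/n = 1370·142/4412 = 44.0934
OR_MH = (454.3324 + 384.8604) / (268.8360 + 44.0934) = 839.1927 / 312.9294 = 2.68173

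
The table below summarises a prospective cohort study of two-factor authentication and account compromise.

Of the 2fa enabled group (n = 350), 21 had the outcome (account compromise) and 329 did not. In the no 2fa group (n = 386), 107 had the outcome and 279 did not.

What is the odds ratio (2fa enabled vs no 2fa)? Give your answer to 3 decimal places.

0.166

From the description: a = 21, b = 329, c = 107, d = 279.
OR = (a·d)/(b·c) = (21 × 279) / (329 × 107) = 5859 / 35203 = 0.16643
Exposure is associated with lower odds of account compromise (OR = 0.17 < 1).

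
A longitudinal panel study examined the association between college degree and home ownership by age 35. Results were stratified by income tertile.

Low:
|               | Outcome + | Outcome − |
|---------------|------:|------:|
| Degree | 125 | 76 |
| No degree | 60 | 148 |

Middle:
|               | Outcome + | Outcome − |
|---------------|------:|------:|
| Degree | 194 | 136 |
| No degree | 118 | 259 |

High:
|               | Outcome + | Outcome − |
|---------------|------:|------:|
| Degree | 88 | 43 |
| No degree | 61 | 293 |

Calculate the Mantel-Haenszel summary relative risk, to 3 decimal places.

2.289

RR_MH = Σ(aᵢ·n₀ᵢ/nᵢ) / Σ(cᵢ·n₁ᵢ/nᵢ), with n₁ᵢ = aᵢ+bᵢ (exposed), n₀ᵢ = cᵢ+dᵢ (unexposed), nᵢ = n₁ᵢ+n₀ᵢ.
Stratum 1 (Low): n₁ = 201, n₀ = 208, n = 409; a·n₀/n = 125·208/409 = 63.5697; c·n₁/n = 60·201/409 = 29.4866
Stratum 2 (Middle): n₁ = 330, n₀ = 377, n = 707; a·n₀/n = 194·377/707 = 103.4484; c·n₁/n = 118·330/707 = 55.0778
Stratum 3 (High): n₁ = 131, n₀ = 354, n = 485; a·n₀/n = 88·354/485 = 64.2309; c·n₁/n = 61·131/485 = 16.4763
RR_MH = (63.5697 + 103.4484 + 64.2309) / (29.4866 + 55.0778 + 16.4763) = 231.2490 / 101.0406 = 2.28867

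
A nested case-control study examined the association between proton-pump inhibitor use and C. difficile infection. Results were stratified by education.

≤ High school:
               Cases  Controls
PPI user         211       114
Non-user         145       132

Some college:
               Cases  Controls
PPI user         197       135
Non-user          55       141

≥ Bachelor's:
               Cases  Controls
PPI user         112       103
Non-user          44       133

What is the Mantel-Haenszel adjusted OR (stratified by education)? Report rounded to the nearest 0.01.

OR_MH = Σ(aᵢdᵢ/nᵢ) / Σ(bᵢcᵢ/nᵢ), where nᵢ is the stratum total.
Stratum 1 (≤ High school): n = 602; a·d/n = 211·132/602 = 46.2658; b·c/n = 114·145/602 = 27.4585
Stratum 2 (Some college): n = 528; a·d/n = 197·141/528 = 52.6080; b·c/n = 135·55/528 = 14.0625
Stratum 3 (≥ Bachelor's): n = 392; a·d/n = 112·133/392 = 38.0000; b·c/n = 103·44/392 = 11.5612
OR_MH = (46.2658 + 52.6080 + 38.0000) / (27.4585 + 14.0625 + 11.5612) = 136.8737 / 53.0822 = 2.57852

2.58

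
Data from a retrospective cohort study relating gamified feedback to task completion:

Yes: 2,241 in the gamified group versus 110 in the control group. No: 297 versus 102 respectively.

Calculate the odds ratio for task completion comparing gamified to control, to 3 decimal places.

From the description: a = 2241, b = 297, c = 110, d = 102.
OR = (a·d)/(b·c) = (2241 × 102) / (297 × 110) = 228582 / 32670 = 6.99669
The odds of task completion are about 7.00 times as high in the gamified group.

6.997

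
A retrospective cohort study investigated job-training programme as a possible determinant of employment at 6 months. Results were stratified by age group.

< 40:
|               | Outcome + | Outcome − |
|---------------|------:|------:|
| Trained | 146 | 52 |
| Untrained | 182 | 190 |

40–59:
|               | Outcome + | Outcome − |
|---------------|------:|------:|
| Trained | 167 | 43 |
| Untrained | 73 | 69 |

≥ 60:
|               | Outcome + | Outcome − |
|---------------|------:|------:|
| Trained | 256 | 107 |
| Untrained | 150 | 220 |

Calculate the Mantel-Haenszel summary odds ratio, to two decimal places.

OR_MH = Σ(aᵢdᵢ/nᵢ) / Σ(bᵢcᵢ/nᵢ), where nᵢ is the stratum total.
Stratum 1 (< 40): n = 570; a·d/n = 146·190/570 = 48.6667; b·c/n = 52·182/570 = 16.6035
Stratum 2 (40–59): n = 352; a·d/n = 167·69/352 = 32.7358; b·c/n = 43·73/352 = 8.9176
Stratum 3 (≥ 60): n = 733; a·d/n = 256·220/733 = 76.8349; b·c/n = 107·150/733 = 21.8963
OR_MH = (48.6667 + 32.7358 + 76.8349) / (16.6035 + 8.9176 + 21.8963) = 158.2374 / 47.4174 = 3.33711

3.34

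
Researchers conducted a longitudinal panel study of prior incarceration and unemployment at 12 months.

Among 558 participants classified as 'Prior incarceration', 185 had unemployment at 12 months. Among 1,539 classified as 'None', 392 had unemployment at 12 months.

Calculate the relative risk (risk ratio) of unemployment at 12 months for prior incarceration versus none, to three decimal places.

1.302

From the description: a = 185, b = 373, c = 392, d = 1147.
Risk in exposed = 185/558 = 0.33154; risk in unexposed = 392/1539 = 0.25471.
RR = 0.33154 / 0.25471 = 1.30164
The risk among the exposed is 1.30 times that among the unexposed.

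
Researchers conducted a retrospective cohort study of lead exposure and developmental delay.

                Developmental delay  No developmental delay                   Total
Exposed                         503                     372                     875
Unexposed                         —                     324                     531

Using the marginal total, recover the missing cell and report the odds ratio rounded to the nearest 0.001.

The missing cell is in the unexposed row: 531 − 324 = 207.
So a = 503, b = 372, c = 207, d = 324.
OR = (a·d)/(b·c) = (503 × 324) / (372 × 207) = 162972 / 77004 = 2.11641

2.116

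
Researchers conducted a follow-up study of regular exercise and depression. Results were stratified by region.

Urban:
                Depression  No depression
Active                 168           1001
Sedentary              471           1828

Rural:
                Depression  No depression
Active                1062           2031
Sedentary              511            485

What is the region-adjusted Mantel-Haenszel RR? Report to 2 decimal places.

RR_MH = Σ(aᵢ·n₀ᵢ/nᵢ) / Σ(cᵢ·n₁ᵢ/nᵢ), with n₁ᵢ = aᵢ+bᵢ (exposed), n₀ᵢ = cᵢ+dᵢ (unexposed), nᵢ = n₁ᵢ+n₀ᵢ.
Stratum 1 (Urban): n₁ = 1169, n₀ = 2299, n = 3468; a·n₀/n = 168·2299/3468 = 111.3702; c·n₁/n = 471·1169/3468 = 158.7656
Stratum 2 (Rural): n₁ = 3093, n₀ = 996, n = 4089; a·n₀/n = 1062·996/4089 = 258.6823; c·n₁/n = 511·3093/4089 = 386.5304
RR_MH = (111.3702 + 258.6823) / (158.7656 + 386.5304) = 370.0526 / 545.2960 = 0.67863

0.68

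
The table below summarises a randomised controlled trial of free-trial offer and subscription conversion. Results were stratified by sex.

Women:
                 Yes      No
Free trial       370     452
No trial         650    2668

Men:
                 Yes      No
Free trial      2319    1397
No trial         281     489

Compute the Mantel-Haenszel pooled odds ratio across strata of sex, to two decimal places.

3.10

OR_MH = Σ(aᵢdᵢ/nᵢ) / Σ(bᵢcᵢ/nᵢ), where nᵢ is the stratum total.
Stratum 1 (Women): n = 4140; a·d/n = 370·2668/4140 = 238.4444; b·c/n = 452·650/4140 = 70.9662
Stratum 2 (Men): n = 4486; a·d/n = 2319·489/4486 = 252.7844; b·c/n = 1397·281/4486 = 87.5071
OR_MH = (238.4444 + 252.7844) / (70.9662 + 87.5071) = 491.2289 / 158.4733 = 3.09976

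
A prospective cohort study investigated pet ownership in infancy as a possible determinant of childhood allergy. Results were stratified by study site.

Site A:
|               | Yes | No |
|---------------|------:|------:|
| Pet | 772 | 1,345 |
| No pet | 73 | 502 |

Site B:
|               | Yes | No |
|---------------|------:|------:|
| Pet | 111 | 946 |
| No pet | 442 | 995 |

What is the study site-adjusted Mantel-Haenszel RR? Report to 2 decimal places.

0.94

RR_MH = Σ(aᵢ·n₀ᵢ/nᵢ) / Σ(cᵢ·n₁ᵢ/nᵢ), with n₁ᵢ = aᵢ+bᵢ (exposed), n₀ᵢ = cᵢ+dᵢ (unexposed), nᵢ = n₁ᵢ+n₀ᵢ.
Stratum 1 (Site A): n₁ = 2117, n₀ = 575, n = 2692; a·n₀/n = 772·575/2692 = 164.8960; c·n₁/n = 73·2117/2692 = 57.4075
Stratum 2 (Site B): n₁ = 1057, n₀ = 1437, n = 2494; a·n₀/n = 111·1437/2494 = 63.9563; c·n₁/n = 442·1057/2494 = 187.3272
RR_MH = (164.8960 + 63.9563) / (57.4075 + 187.3272) = 228.8523 / 244.7347 = 0.93510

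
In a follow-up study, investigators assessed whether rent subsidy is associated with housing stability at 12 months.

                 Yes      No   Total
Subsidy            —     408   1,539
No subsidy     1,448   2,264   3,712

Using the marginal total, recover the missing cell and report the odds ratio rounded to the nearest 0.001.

4.334

The missing cell is in the exposed row: 1539 − 408 = 1131.
So a = 1131, b = 408, c = 1448, d = 2264.
OR = (a·d)/(b·c) = (1131 × 2264) / (408 × 1448) = 2560584 / 590784 = 4.33421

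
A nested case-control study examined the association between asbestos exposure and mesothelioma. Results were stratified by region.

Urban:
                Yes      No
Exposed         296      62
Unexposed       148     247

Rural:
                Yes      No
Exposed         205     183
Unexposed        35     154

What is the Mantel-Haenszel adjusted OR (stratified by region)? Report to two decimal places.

OR_MH = Σ(aᵢdᵢ/nᵢ) / Σ(bᵢcᵢ/nᵢ), where nᵢ is the stratum total.
Stratum 1 (Urban): n = 753; a·d/n = 296·247/753 = 97.0943; b·c/n = 62·148/753 = 12.1859
Stratum 2 (Rural): n = 577; a·d/n = 205·154/577 = 54.7140; b·c/n = 183·35/577 = 11.1005
OR_MH = (97.0943 + 54.7140) / (12.1859 + 11.1005) = 151.8083 / 23.2864 = 6.51917

6.52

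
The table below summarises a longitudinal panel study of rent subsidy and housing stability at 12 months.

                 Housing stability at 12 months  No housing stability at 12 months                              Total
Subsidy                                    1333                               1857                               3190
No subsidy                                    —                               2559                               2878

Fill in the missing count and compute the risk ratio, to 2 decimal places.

3.77

The missing cell is in the unexposed row: 2878 − 2559 = 319.
So a = 1333, b = 1857, c = 319, d = 2559.
RR = [a/(a+b)] / [c/(c+d)] = (1333/3190) / (319/2878) = 0.41787/0.11084 = 3.76998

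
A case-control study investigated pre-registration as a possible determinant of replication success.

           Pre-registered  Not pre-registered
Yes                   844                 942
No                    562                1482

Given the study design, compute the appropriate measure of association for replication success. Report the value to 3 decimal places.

Reading the table with exposure as columns: a = 844 (Pre-registered, case), b = 562 (Pre-registered, non-case), c = 942 (Not pre-registered, case), d = 1482.
This is a case-control study: participants were sampled on outcome status, so risks in the source population cannot be estimated directly — relative risk is not valid here. The odds ratio is the appropriate measure.
OR = (a·d)/(b·c) = (844 × 1482) / (562 × 942) = 1250808 / 529404 = 2.36267

2.363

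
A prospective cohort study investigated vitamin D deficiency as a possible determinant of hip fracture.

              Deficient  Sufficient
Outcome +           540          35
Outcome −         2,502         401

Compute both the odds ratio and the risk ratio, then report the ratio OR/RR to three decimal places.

1.118

Reading the table with exposure as columns: a = 540 (Deficient, case), b = 2502 (Deficient, non-case), c = 35 (Sufficient, case), d = 401.
OR = (540·401)/(2502·35) = 216540/87570 = 2.47276
Risk in exposed = 540/3042 = 0.17751; risk in unexposed = 35/436 = 0.08028; RR = 2.21133
OR/RR = 2.47276 / 2.21133 = 1.11823
The outcome is not rare, so the OR lies further from 1 than the RR.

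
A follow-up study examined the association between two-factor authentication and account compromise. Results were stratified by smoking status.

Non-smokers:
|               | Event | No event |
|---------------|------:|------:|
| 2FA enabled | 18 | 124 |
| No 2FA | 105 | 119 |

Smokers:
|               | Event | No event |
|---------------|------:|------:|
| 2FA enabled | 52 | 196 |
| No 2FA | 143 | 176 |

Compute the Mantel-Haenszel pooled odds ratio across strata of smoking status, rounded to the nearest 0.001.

OR_MH = Σ(aᵢdᵢ/nᵢ) / Σ(bᵢcᵢ/nᵢ), where nᵢ is the stratum total.
Stratum 1 (Non-smokers): n = 366; a·d/n = 18·119/366 = 5.8525; b·c/n = 124·105/366 = 35.5738
Stratum 2 (Smokers): n = 567; a·d/n = 52·176/567 = 16.1411; b·c/n = 196·143/567 = 49.4321
OR_MH = (5.8525 + 16.1411) / (35.5738 + 49.4321) = 21.9936 / 85.0059 = 0.25873

0.259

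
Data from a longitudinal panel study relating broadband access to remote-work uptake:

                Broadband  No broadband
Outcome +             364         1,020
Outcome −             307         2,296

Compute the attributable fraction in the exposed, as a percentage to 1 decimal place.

Reading the table with exposure as columns: a = 364 (Broadband, case), b = 307 (Broadband, non-case), c = 1020 (No broadband, case), d = 2296.
Risk in exposed = 364/671 = 0.54247; risk in unexposed = 1020/3316 = 0.30760.
RR = 0.54247/0.30760 = 1.76357
AR% = (RR − 1)/RR × 100 = (1.76357 − 1)/1.76357 × 100 = 43.2969%

43.3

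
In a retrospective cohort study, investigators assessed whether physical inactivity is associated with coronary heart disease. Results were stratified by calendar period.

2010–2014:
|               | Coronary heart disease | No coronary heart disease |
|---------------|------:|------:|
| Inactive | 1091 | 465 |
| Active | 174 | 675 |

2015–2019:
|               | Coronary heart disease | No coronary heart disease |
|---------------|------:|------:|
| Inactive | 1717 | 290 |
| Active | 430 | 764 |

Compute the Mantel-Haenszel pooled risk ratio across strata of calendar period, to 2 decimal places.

2.68

RR_MH = Σ(aᵢ·n₀ᵢ/nᵢ) / Σ(cᵢ·n₁ᵢ/nᵢ), with n₁ᵢ = aᵢ+bᵢ (exposed), n₀ᵢ = cᵢ+dᵢ (unexposed), nᵢ = n₁ᵢ+n₀ᵢ.
Stratum 1 (2010–2014): n₁ = 1556, n₀ = 849, n = 2405; a·n₀/n = 1091·849/2405 = 385.1389; c·n₁/n = 174·1556/2405 = 112.5755
Stratum 2 (2015–2019): n₁ = 2007, n₀ = 1194, n = 3201; a·n₀/n = 1717·1194/3201 = 640.4555; c·n₁/n = 430·2007/3201 = 269.6064
RR_MH = (385.1389 + 640.4555) / (112.5755 + 269.6064) = 1025.5944 / 382.1818 = 2.68352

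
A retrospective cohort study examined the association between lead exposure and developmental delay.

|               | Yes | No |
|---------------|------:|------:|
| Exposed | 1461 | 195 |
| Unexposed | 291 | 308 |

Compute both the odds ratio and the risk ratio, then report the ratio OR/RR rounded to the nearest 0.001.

Cells: a = 1461, b = 195, c = 291, d = 308.
OR = (1461·308)/(195·291) = 449988/56745 = 7.93000
Risk in exposed = 1461/1656 = 0.88225; risk in unexposed = 291/599 = 0.48581; RR = 1.81603
OR/RR = 7.93000 / 1.81603 = 4.36666
The outcome is not rare, so the OR lies further from 1 than the RR.

4.367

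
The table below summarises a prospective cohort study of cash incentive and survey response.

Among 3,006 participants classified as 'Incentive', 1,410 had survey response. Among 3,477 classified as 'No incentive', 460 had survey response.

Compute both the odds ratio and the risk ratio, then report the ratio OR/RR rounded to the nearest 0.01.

From the description: a = 1410, b = 1596, c = 460, d = 3017.
OR = (1410·3017)/(1596·460) = 4253970/734160 = 5.79434
Risk in exposed = 1410/3006 = 0.46906; risk in unexposed = 460/3477 = 0.13230; RR = 3.54550
OR/RR = 5.79434 / 3.54550 = 1.63428
The outcome is not rare, so the OR lies further from 1 than the RR.

1.63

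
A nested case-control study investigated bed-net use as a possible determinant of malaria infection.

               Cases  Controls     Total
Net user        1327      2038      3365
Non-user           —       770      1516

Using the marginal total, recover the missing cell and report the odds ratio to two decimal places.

The missing cell is in the unexposed row: 1516 − 770 = 746.
So a = 1327, b = 2038, c = 746, d = 770.
OR = (a·d)/(b·c) = (1327 × 770) / (2038 × 746) = 1021790 / 1520348 = 0.67208

0.67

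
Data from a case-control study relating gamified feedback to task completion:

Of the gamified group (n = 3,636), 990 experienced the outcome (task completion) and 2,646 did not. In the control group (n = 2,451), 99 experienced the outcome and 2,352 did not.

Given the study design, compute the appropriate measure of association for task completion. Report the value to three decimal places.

8.889

From the description: a = 990, b = 2646, c = 99, d = 2352.
This is a case-control study: participants were sampled on outcome status, so risks in the source population cannot be estimated directly — relative risk is not valid here. The odds ratio is the appropriate measure.
OR = (a·d)/(b·c) = (990 × 2352) / (2646 × 99) = 2328480 / 261954 = 8.88889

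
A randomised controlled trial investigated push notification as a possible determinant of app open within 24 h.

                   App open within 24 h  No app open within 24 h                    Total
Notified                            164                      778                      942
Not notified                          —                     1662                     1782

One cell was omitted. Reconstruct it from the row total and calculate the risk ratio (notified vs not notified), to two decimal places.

The missing cell is in the unexposed row: 1782 − 1662 = 120.
So a = 164, b = 778, c = 120, d = 1662.
RR = [a/(a+b)] / [c/(c+d)] = (164/942) / (120/1782) = 0.17410/0.06734 = 2.58535

2.59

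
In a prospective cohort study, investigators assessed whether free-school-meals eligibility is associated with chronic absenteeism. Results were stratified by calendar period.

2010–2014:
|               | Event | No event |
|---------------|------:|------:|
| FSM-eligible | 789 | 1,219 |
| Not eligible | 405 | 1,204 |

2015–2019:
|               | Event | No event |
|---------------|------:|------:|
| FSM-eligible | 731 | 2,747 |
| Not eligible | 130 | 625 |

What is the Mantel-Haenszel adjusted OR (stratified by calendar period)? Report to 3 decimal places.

1.678

OR_MH = Σ(aᵢdᵢ/nᵢ) / Σ(bᵢcᵢ/nᵢ), where nᵢ is the stratum total.
Stratum 1 (2010–2014): n = 3617; a·d/n = 789·1204/3617 = 262.6364; b·c/n = 1219·405/3617 = 136.4929
Stratum 2 (2015–2019): n = 4233; a·d/n = 731·625/4233 = 107.9317; b·c/n = 2747·130/4233 = 84.3633
OR_MH = (262.6364 + 107.9317) / (136.4929 + 84.3633) = 370.5682 / 220.8563 = 1.67787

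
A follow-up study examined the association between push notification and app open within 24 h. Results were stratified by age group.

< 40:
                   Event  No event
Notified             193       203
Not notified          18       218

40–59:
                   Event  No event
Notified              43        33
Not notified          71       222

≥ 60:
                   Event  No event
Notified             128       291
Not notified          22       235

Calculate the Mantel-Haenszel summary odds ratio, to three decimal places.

6.339

OR_MH = Σ(aᵢdᵢ/nᵢ) / Σ(bᵢcᵢ/nᵢ), where nᵢ is the stratum total.
Stratum 1 (< 40): n = 632; a·d/n = 193·218/632 = 66.5728; b·c/n = 203·18/632 = 5.7816
Stratum 2 (40–59): n = 369; a·d/n = 43·222/369 = 25.8699; b·c/n = 33·71/369 = 6.3496
Stratum 3 (≥ 60): n = 676; a·d/n = 128·235/676 = 44.4970; b·c/n = 291·22/676 = 9.4704
OR_MH = (66.5728 + 25.8699 + 44.4970) / (5.7816 + 6.3496 + 9.4704) = 136.9397 / 21.6017 = 6.33932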